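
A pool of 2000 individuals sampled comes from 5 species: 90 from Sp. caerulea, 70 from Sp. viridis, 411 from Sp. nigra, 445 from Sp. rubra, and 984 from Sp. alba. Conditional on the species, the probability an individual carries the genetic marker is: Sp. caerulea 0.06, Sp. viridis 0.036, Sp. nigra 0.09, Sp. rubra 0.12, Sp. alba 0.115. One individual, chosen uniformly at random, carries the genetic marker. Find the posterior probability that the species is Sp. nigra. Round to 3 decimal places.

Compute prior × likelihood for every hypothesis:
  Sp. caerulea: 0.045 × 0.06 = 0.0027
  Sp. viridis: 0.035 × 0.036 = 0.00126
  Sp. nigra: 0.2055 × 0.09 = 0.018495
  Sp. rubra: 0.2225 × 0.12 = 0.0267
  Sp. alba: 0.492 × 0.115 = 0.05658
Sum = 0.105735.
P(Sp. nigra | evidence) = 0.018495 / 0.105735 ≈ 0.175.

0.175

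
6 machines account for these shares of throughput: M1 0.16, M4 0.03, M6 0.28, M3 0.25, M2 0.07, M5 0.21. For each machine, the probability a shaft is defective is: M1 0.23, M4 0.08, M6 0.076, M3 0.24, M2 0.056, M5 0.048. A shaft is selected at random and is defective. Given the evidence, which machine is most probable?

Compute prior × likelihood for every hypothesis:
  M1: 0.16 × 0.23 = 0.0368
  M4: 0.03 × 0.08 = 0.0024
  M6: 0.28 × 0.076 = 0.02128
  M3: 0.25 × 0.24 = 0.06
  M2: 0.07 × 0.056 = 0.00392
  M5: 0.21 × 0.048 = 0.01008
Normalizing constant = 0.13448.
Largest term belongs to M3, so M3 is most probable.

M3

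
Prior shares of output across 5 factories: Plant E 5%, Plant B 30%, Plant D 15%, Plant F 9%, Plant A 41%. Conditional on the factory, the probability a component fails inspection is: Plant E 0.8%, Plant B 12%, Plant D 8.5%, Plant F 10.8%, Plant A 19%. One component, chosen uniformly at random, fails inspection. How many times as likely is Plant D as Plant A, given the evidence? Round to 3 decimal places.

By Bayes' rule, posterior ∝ prior × likelihood:
  Plant E: 0.05 × 0.008 = 0.0004
  Plant B: 0.3 × 0.12 = 0.036
  Plant D: 0.15 × 0.085 = 0.01275
  Plant F: 0.09 × 0.108 = 0.00972
  Plant A: 0.41 × 0.19 = 0.0779
Normalizing constant = 0.13677.
The ratio is 0.01275 / 0.0779 (the normalizer cancels) = 0.164.

0.164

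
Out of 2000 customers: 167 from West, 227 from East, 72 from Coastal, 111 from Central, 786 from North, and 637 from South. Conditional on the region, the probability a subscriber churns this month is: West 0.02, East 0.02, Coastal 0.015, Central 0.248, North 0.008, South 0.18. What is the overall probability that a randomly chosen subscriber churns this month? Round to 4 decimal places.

Unnormalized posteriors (prior × likelihood):
  West: 0.0835 × 0.02 = 0.00167
  East: 0.1135 × 0.02 = 0.00227
  Coastal: 0.036 × 0.015 = 0.00054
  Central: 0.0555 × 0.248 = 0.013764
  North: 0.393 × 0.008 = 0.003144
  South: 0.3185 × 0.18 = 0.05733
P(churn) = 0.00167 + 0.00227 + 0.00054 + 0.013764 + 0.003144 + 0.05733 = 0.078718 → 0.0787.

0.0787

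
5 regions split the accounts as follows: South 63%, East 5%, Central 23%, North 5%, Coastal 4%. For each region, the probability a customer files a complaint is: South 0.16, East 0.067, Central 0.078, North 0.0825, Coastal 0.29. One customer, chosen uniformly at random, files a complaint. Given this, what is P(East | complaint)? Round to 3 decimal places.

Prior × likelihood for each hypothesis:
  South: 0.63 × 0.16 = 0.1008
  East: 0.05 × 0.067 = 0.00335
  Central: 0.23 × 0.078 = 0.01794
  North: 0.05 × 0.0825 = 0.004125
  Coastal: 0.04 × 0.29 = 0.0116
Sum = 0.137815.
P(East | evidence) = 0.00335 / 0.137815 ≈ 0.024.

0.024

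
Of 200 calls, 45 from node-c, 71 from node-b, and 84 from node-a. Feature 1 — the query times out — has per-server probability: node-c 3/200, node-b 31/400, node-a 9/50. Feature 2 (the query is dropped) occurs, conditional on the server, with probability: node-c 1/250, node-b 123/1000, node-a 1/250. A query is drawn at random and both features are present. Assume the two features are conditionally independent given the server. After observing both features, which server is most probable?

node-b

By Bayes' rule, posterior ∝ prior × likelihood:
  node-c: 0.225 × 0.015 × 0.004 = 0.0000135
  node-b: 0.355 × 0.0775 × 0.123 = 0.0033840375
  node-a: 0.42 × 0.18 × 0.004 = 0.0003024
Sum = 0.0036999375.
Largest term belongs to node-b, so node-b is most probable.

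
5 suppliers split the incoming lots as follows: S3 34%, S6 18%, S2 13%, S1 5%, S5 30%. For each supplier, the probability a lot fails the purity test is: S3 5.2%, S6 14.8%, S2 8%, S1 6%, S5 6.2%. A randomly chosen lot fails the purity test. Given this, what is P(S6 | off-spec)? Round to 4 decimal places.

0.3491

Compute prior × likelihood for every hypothesis:
  S3: 0.34 × 0.052 = 0.01768
  S6: 0.18 × 0.148 = 0.02664
  S2: 0.13 × 0.08 = 0.0104
  S1: 0.05 × 0.06 = 0.003
  S5: 0.3 × 0.062 = 0.0186
Sum = 0.07632.
P(S6 | evidence) = 0.02664 / 0.07632 ≈ 0.3491.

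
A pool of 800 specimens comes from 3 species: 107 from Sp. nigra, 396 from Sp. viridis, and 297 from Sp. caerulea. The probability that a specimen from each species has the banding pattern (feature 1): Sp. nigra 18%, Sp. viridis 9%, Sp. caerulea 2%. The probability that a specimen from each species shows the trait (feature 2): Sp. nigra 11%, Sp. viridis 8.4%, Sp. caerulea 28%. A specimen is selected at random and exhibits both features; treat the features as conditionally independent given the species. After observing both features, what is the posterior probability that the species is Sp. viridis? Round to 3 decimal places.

By Bayes' rule, posterior ∝ prior × likelihood:
  Sp. nigra: 0.13375 × 0.18 × 0.11 = 0.00264825
  Sp. viridis: 0.495 × 0.09 × 0.084 = 0.0037422
  Sp. caerulea: 0.37125 × 0.02 × 0.28 = 0.002079
Sum = 0.00846945.
P(Sp. viridis | evidence) = 0.0037422 / 0.00846945 ≈ 0.442.

0.442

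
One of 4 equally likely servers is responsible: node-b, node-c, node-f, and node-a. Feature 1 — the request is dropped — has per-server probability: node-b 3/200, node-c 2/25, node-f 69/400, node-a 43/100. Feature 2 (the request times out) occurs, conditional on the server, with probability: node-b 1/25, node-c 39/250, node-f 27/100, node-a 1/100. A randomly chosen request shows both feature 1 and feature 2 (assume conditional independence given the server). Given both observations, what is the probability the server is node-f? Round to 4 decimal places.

0.7282

Since the prior is uniform, the posterior is proportional to the likelihood:
  node-b: 0.015 × 0.04 = 0.0006
  node-c: 0.08 × 0.156 = 0.01248
  node-f: 0.1725 × 0.27 = 0.046575
  node-a: 0.43 × 0.01 = 0.0043
Sum = 0.063955.
P(node-f | evidence) = 0.046575 / 0.063955 ≈ 0.7282.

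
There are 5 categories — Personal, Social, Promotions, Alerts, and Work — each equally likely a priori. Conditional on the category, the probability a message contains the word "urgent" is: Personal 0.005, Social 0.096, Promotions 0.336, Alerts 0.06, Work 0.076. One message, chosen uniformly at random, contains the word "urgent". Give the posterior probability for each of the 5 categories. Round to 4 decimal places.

Personal 0.0087, Social 0.1675, Promotions 0.5864, Alerts 0.1047, Work 0.1326

With a uniform prior (1/5 each), posterior ∝ likelihood:
  Personal: 0.005
  Social: 0.096
  Promotions: 0.336
  Alerts: 0.06
  Work: 0.076
Sum = 0.573.
P(Personal | urgent-flag) = 0.005/0.573 ≈ 0.0087
P(Social | urgent-flag) = 0.096/0.573 ≈ 0.1675
P(Promotions | urgent-flag) = 0.336/0.573 ≈ 0.5864
P(Alerts | urgent-flag) = 0.06/0.573 ≈ 0.1047
P(Work | urgent-flag) = 0.076/0.573 ≈ 0.1326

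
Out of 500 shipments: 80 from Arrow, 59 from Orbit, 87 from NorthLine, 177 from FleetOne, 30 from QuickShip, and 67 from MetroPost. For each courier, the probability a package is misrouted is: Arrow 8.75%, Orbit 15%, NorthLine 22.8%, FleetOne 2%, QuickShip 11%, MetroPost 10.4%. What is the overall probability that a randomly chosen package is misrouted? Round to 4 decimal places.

0.0990

Compute prior × likelihood for every hypothesis:
  Arrow: 0.16 × 0.0875 = 0.014
  Orbit: 0.118 × 0.15 = 0.0177
  NorthLine: 0.174 × 0.228 = 0.039672
  FleetOne: 0.354 × 0.02 = 0.00708
  QuickShip: 0.06 × 0.11 = 0.0066
  MetroPost: 0.134 × 0.104 = 0.013936
P(misrouted) = 0.014 + 0.0177 + 0.039672 + 0.00708 + 0.0066 + 0.013936 = 0.098988 → 0.0990.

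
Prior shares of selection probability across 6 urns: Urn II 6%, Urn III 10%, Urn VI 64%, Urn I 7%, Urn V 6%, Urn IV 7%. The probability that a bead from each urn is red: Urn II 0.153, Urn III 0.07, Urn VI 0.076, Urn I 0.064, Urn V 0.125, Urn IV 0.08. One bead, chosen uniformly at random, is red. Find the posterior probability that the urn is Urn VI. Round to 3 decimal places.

Compute prior × likelihood for every hypothesis:
  Urn II: 0.06 × 0.153 = 0.00918
  Urn III: 0.1 × 0.07 = 0.007
  Urn VI: 0.64 × 0.076 = 0.04864
  Urn I: 0.07 × 0.064 = 0.00448
  Urn V: 0.06 × 0.125 = 0.0075
  Urn IV: 0.07 × 0.08 = 0.0056
Total = 0.0824.
P(Urn VI | evidence) = 0.04864 / 0.0824 ≈ 0.590.

0.590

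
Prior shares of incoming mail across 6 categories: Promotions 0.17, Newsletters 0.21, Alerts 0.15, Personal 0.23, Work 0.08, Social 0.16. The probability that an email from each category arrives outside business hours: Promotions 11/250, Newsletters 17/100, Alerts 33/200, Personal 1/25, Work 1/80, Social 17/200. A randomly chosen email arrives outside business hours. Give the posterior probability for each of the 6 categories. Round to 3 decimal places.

Prior × likelihood for each hypothesis:
  Promotions: 0.17 × 0.044 = 0.00748
  Newsletters: 0.21 × 0.17 = 0.0357
  Alerts: 0.15 × 0.165 = 0.02475
  Personal: 0.23 × 0.04 = 0.0092
  Work: 0.08 × 0.0125 = 0.001
  Social: 0.16 × 0.085 = 0.0136
Total = 0.09173.
P(Promotions | off-hours) = 0.00748/0.09173 ≈ 0.082
P(Newsletters | off-hours) = 0.0357/0.09173 ≈ 0.389
P(Alerts | off-hours) = 0.02475/0.09173 ≈ 0.270
P(Personal | off-hours) = 0.0092/0.09173 ≈ 0.100
P(Work | off-hours) = 0.001/0.09173 ≈ 0.011
P(Social | off-hours) = 0.0136/0.09173 ≈ 0.148

Promotions 0.082, Newsletters 0.389, Alerts 0.270, Personal 0.100, Work 0.011, Social 0.148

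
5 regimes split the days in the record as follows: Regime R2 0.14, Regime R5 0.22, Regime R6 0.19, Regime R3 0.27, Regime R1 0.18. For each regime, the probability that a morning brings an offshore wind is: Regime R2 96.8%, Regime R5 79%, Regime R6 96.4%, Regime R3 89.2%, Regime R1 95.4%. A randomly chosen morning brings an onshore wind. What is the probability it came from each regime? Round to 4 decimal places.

Taking complements, P(onshore | each) = Regime R2 0.032, Regime R5 0.21, Regime R6 0.036, Regime R3 0.108, Regime R1 0.046.
Prior × likelihood for each hypothesis:
  Regime R2: 0.14 × 0.032 = 0.00448
  Regime R5: 0.22 × 0.21 = 0.0462
  Regime R6: 0.19 × 0.036 = 0.00684
  Regime R3: 0.27 × 0.108 = 0.02916
  Regime R1: 0.18 × 0.046 = 0.00828
Total = 0.09496.
P(Regime R2 | onshore) = 0.00448/0.09496 ≈ 0.0472
P(Regime R5 | onshore) = 0.0462/0.09496 ≈ 0.4865
P(Regime R6 | onshore) = 0.00684/0.09496 ≈ 0.0720
P(Regime R3 | onshore) = 0.02916/0.09496 ≈ 0.3071
P(Regime R1 | onshore) = 0.00828/0.09496 ≈ 0.0872

Regime R2 0.0472, Regime R5 0.4865, Regime R6 0.0720, Regime R3 0.3071, Regime R1 0.0872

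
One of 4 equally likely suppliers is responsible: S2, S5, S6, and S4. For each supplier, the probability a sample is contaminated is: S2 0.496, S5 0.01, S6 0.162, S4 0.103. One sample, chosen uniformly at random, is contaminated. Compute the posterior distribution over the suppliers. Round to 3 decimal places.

Since the prior is uniform, the posterior is proportional to the likelihood:
  S2: 0.496
  S5: 0.01
  S6: 0.162
  S4: 0.103
Sum = 0.771.
P(S2 | contaminated) = 0.496/0.771 ≈ 0.643
P(S5 | contaminated) = 0.01/0.771 ≈ 0.013
P(S6 | contaminated) = 0.162/0.771 ≈ 0.210
P(S4 | contaminated) = 0.103/0.771 ≈ 0.134

S2 0.643, S5 0.013, S6 0.210, S4 0.134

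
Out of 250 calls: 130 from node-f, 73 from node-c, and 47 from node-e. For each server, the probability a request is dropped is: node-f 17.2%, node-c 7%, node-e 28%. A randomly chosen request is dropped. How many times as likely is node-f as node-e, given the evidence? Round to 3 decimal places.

1.699

Compute prior × likelihood for every hypothesis:
  node-f: 0.52 × 0.172 = 0.08944
  node-c: 0.292 × 0.07 = 0.02044
  node-e: 0.188 × 0.28 = 0.05264
Sum = 0.16252.
The ratio is 0.08944 / 0.05264 (the normalizer cancels) = 1.699.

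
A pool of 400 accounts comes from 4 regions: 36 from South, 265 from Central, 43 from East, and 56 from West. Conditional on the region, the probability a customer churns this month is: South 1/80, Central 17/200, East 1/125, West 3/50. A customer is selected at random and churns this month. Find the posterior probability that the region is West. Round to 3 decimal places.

0.126

Unnormalized posteriors (prior × likelihood):
  South: 0.09 × 0.0125 = 0.001125
  Central: 0.6625 × 0.085 = 0.0563125
  East: 0.1075 × 0.008 = 0.00086
  West: 0.14 × 0.06 = 0.0084
Normalizing constant = 0.0666975.
P(West | evidence) = 0.0084 / 0.0666975 ≈ 0.126.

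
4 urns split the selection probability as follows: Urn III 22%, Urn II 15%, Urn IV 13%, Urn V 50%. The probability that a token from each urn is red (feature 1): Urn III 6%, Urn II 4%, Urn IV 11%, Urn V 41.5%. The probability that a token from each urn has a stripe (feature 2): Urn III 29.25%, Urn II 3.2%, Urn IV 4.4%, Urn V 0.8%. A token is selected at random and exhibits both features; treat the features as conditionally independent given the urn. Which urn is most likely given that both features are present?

Urn III

Prior × likelihood for each hypothesis:
  Urn III: 0.22 × 0.06 × 0.2925 = 0.003861
  Urn II: 0.15 × 0.04 × 0.032 = 0.000192
  Urn IV: 0.13 × 0.11 × 0.044 = 0.0006292
  Urn V: 0.5 × 0.415 × 0.008 = 0.00166
Sum = 0.0063422.
Largest term belongs to Urn III, so Urn III is most probable.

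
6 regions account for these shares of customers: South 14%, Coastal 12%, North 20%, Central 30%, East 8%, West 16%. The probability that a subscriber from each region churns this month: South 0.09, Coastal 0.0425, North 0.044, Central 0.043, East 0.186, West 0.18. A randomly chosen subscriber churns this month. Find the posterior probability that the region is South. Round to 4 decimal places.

0.1517

Prior × likelihood for each hypothesis:
  South: 0.14 × 0.09 = 0.0126
  Coastal: 0.12 × 0.0425 = 0.0051
  North: 0.2 × 0.044 = 0.0088
  Central: 0.3 × 0.043 = 0.0129
  East: 0.08 × 0.186 = 0.01488
  West: 0.16 × 0.18 = 0.0288
Sum = 0.08308.
P(South | evidence) = 0.0126 / 0.08308 ≈ 0.1517.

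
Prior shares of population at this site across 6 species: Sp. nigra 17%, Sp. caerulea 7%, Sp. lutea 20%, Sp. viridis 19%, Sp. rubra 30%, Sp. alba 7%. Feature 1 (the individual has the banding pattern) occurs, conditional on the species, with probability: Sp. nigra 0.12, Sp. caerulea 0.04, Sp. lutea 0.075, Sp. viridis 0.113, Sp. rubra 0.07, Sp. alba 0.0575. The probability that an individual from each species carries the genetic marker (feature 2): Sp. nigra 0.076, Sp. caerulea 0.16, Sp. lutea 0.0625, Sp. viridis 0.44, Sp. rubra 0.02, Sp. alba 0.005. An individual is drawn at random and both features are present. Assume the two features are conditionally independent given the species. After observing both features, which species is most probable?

Compute prior × likelihood for every hypothesis:
  Sp. nigra: 0.17 × 0.12 × 0.076 = 0.0015504
  Sp. caerulea: 0.07 × 0.04 × 0.16 = 0.000448
  Sp. lutea: 0.2 × 0.075 × 0.0625 = 0.0009375
  Sp. viridis: 0.19 × 0.113 × 0.44 = 0.0094468
  Sp. rubra: 0.3 × 0.07 × 0.02 = 0.00042
  Sp. alba: 0.07 × 0.0575 × 0.005 = 0.000020125
Total = 0.012822825.
Largest term belongs to Sp. viridis, so Sp. viridis is most probable.

Sp. viridis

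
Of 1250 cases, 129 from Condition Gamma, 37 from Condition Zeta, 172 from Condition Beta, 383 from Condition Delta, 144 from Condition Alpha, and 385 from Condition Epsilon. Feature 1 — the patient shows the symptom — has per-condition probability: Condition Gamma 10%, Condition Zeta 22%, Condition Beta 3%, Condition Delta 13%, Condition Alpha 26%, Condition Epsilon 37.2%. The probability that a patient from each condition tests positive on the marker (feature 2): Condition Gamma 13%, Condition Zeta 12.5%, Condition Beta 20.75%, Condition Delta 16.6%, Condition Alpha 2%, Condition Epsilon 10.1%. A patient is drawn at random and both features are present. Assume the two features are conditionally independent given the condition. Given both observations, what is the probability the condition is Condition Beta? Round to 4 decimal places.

Prior × likelihood for each hypothesis:
  Condition Gamma: 0.1032 × 0.1 × 0.13 = 0.0013416
  Condition Zeta: 0.0296 × 0.22 × 0.125 = 0.000814
  Condition Beta: 0.1376 × 0.03 × 0.2075 = 0.00085656
  Condition Delta: 0.3064 × 0.13 × 0.166 = 0.006612112
  Condition Alpha: 0.1152 × 0.26 × 0.02 = 0.00059904
  Condition Epsilon: 0.308 × 0.372 × 0.101 = 0.011572176
Total = 0.021795488.
P(Condition Beta | evidence) = 0.00085656 / 0.021795488 ≈ 0.0393.

0.0393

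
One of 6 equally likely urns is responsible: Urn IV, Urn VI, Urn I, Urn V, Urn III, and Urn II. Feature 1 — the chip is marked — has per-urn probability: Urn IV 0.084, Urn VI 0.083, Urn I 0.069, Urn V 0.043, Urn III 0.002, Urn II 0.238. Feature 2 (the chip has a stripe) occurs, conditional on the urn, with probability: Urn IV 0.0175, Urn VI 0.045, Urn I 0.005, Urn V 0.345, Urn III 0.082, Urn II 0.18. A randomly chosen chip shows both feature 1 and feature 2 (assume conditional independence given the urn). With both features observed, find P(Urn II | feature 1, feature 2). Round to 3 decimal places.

With a uniform prior (1/6 each), posterior ∝ likelihood:
  Urn IV: 0.084 × 0.0175 = 0.00147
  Urn VI: 0.083 × 0.045 = 0.003735
  Urn I: 0.069 × 0.005 = 0.000345
  Urn V: 0.043 × 0.345 = 0.014835
  Urn III: 0.002 × 0.082 = 0.000164
  Urn II: 0.238 × 0.18 = 0.04284
Sum = 0.063389.
P(Urn II | evidence) = 0.04284 / 0.063389 ≈ 0.676.

0.676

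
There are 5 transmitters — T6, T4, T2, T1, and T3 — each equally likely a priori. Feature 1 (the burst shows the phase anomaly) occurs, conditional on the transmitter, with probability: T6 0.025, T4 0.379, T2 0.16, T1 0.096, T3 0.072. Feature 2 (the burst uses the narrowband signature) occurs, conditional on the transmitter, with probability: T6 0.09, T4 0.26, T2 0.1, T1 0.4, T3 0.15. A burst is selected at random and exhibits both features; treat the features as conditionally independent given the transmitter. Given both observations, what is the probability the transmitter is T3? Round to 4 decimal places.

Since the prior is uniform, the posterior is proportional to the likelihood:
  T6: 0.025 × 0.09 = 0.00225
  T4: 0.379 × 0.26 = 0.09854
  T2: 0.16 × 0.1 = 0.016
  T1: 0.096 × 0.4 = 0.0384
  T3: 0.072 × 0.15 = 0.0108
Normalizing constant = 0.16599.
P(T3 | evidence) = 0.0108 / 0.16599 ≈ 0.0651.

0.0651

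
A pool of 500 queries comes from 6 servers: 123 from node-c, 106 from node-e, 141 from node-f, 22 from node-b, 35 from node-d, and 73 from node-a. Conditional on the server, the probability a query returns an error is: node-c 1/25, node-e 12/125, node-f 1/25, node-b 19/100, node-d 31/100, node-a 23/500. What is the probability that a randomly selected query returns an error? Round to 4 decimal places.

0.0782

By Bayes' rule, posterior ∝ prior × likelihood:
  node-c: 0.246 × 0.04 = 0.00984
  node-e: 0.212 × 0.096 = 0.020352
  node-f: 0.282 × 0.04 = 0.01128
  node-b: 0.044 × 0.19 = 0.00836
  node-d: 0.07 × 0.31 = 0.0217
  node-a: 0.146 × 0.046 = 0.006716
P(error) = 0.00984 + 0.020352 + 0.01128 + 0.00836 + 0.0217 + 0.006716 = 0.078248 → 0.0782.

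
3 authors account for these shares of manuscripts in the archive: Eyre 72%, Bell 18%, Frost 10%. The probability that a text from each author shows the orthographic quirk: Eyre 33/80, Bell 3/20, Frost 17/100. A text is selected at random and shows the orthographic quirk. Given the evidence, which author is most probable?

Eyre

Unnormalized posteriors (prior × likelihood):
  Eyre: 0.72 × 0.4125 = 0.297
  Bell: 0.18 × 0.15 = 0.027
  Frost: 0.1 × 0.17 = 0.017
Normalizing constant = 0.341.
Largest term belongs to Eyre, so Eyre is most probable.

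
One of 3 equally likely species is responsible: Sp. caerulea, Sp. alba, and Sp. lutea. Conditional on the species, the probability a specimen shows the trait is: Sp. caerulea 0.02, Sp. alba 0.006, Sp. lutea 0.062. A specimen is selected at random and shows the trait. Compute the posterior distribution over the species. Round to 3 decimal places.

With a uniform prior (1/3 each), posterior ∝ likelihood:
  Sp. caerulea: 0.02
  Sp. alba: 0.006
  Sp. lutea: 0.062
Sum = 0.088.
P(Sp. caerulea | trait) = 0.02/0.088 ≈ 0.227
P(Sp. alba | trait) = 0.006/0.088 ≈ 0.068
P(Sp. lutea | trait) = 0.062/0.088 ≈ 0.705

Sp. caerulea 0.227, Sp. alba 0.068, Sp. lutea 0.705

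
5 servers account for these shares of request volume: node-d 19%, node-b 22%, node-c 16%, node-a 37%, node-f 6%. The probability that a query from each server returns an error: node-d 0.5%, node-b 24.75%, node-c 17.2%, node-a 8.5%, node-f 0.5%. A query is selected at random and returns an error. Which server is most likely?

By Bayes' rule, posterior ∝ prior × likelihood:
  node-d: 0.19 × 0.005 = 0.00095
  node-b: 0.22 × 0.2475 = 0.05445
  node-c: 0.16 × 0.172 = 0.02752
  node-a: 0.37 × 0.085 = 0.03145
  node-f: 0.06 × 0.005 = 0.0003
Normalizing constant = 0.11467.
Largest term belongs to node-b, so node-b is most probable.

node-b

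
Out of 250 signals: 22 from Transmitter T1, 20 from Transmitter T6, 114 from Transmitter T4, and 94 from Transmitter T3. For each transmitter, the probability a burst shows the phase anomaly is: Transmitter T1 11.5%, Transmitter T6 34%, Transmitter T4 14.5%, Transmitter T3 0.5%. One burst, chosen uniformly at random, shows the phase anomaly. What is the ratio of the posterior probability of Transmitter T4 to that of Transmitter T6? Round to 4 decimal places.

Unnormalized posteriors (prior × likelihood):
  Transmitter T1: 0.088 × 0.115 = 0.01012
  Transmitter T6: 0.08 × 0.34 = 0.0272
  Transmitter T4: 0.456 × 0.145 = 0.06612
  Transmitter T3: 0.376 × 0.005 = 0.00188
Normalizing constant = 0.10532.
The ratio is 0.06612 / 0.0272 (the normalizer cancels) = 2.4309.

2.4309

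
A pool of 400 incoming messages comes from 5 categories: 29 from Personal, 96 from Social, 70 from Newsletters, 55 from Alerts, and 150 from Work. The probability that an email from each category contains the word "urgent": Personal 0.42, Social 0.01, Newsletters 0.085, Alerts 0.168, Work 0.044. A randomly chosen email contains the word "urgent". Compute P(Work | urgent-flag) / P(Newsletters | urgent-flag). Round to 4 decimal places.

1.1092

Compute prior × likelihood for every hypothesis:
  Personal: 0.0725 × 0.42 = 0.03045
  Social: 0.24 × 0.01 = 0.0024
  Newsletters: 0.175 × 0.085 = 0.014875
  Alerts: 0.1375 × 0.168 = 0.0231
  Work: 0.375 × 0.044 = 0.0165
Normalizing constant = 0.087325.
The ratio is 0.0165 / 0.014875 (the normalizer cancels) = 1.1092.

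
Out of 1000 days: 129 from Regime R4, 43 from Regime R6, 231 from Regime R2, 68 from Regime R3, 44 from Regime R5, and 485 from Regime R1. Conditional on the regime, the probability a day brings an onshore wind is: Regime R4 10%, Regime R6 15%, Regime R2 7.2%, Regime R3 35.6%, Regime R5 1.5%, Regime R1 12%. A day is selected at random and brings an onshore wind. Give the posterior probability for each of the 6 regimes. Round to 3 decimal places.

Regime R4 0.108, Regime R6 0.054, Regime R2 0.140, Regime R3 0.203, Regime R5 0.006, Regime R1 0.489

By Bayes' rule, posterior ∝ prior × likelihood:
  Regime R4: 0.129 × 0.1 = 0.0129
  Regime R6: 0.043 × 0.15 = 0.00645
  Regime R2: 0.231 × 0.072 = 0.016632
  Regime R3: 0.068 × 0.356 = 0.024208
  Regime R5: 0.044 × 0.015 = 0.00066
  Regime R1: 0.485 × 0.12 = 0.0582
Total = 0.11905.
P(Regime R4 | onshore) = 0.0129/0.11905 ≈ 0.108
P(Regime R6 | onshore) = 0.00645/0.11905 ≈ 0.054
P(Regime R2 | onshore) = 0.016632/0.11905 ≈ 0.140
P(Regime R3 | onshore) = 0.024208/0.11905 ≈ 0.203
P(Regime R5 | onshore) = 0.00066/0.11905 ≈ 0.006
P(Regime R1 | onshore) = 0.0582/0.11905 ≈ 0.489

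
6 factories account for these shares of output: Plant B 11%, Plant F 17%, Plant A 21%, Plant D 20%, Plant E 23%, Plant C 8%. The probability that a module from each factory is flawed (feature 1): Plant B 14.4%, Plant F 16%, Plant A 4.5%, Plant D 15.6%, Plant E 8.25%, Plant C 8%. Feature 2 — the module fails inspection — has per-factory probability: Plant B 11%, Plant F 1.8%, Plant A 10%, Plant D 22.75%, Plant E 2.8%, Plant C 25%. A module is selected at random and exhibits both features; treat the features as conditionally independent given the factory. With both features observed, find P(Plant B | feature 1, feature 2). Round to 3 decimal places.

By Bayes' rule, posterior ∝ prior × likelihood:
  Plant B: 0.11 × 0.144 × 0.11 = 0.0017424
  Plant F: 0.17 × 0.16 × 0.018 = 0.0004896
  Plant A: 0.21 × 0.045 × 0.1 = 0.000945
  Plant D: 0.2 × 0.156 × 0.2275 = 0.007098
  Plant E: 0.23 × 0.0825 × 0.028 = 0.0005313
  Plant C: 0.08 × 0.08 × 0.25 = 0.0016
Normalizing constant = 0.0124063.
P(Plant B | evidence) = 0.0017424 / 0.0124063 ≈ 0.140.

0.140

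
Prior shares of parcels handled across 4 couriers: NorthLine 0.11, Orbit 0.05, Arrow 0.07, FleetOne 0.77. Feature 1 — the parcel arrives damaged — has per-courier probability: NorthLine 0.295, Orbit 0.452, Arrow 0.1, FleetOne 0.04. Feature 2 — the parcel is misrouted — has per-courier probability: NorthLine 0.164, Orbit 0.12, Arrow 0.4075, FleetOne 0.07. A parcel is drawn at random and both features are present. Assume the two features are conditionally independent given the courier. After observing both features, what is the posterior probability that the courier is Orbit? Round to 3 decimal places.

Compute prior × likelihood for every hypothesis:
  NorthLine: 0.11 × 0.295 × 0.164 = 0.0053218
  Orbit: 0.05 × 0.452 × 0.12 = 0.002712
  Arrow: 0.07 × 0.1 × 0.4075 = 0.0028525
  FleetOne: 0.77 × 0.04 × 0.07 = 0.002156
Total = 0.0130423.
P(Orbit | evidence) = 0.002712 / 0.0130423 ≈ 0.208.

0.208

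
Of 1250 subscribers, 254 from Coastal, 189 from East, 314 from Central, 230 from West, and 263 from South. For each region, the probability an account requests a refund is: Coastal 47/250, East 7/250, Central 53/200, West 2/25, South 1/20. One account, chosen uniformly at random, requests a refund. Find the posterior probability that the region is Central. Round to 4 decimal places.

0.4959

Compute prior × likelihood for every hypothesis:
  Coastal: 0.2032 × 0.188 = 0.0382016
  East: 0.1512 × 0.028 = 0.0042336
  Central: 0.2512 × 0.265 = 0.066568
  West: 0.184 × 0.08 = 0.01472
  South: 0.2104 × 0.05 = 0.01052
Sum = 0.1342432.
P(Central | evidence) = 0.066568 / 0.1342432 ≈ 0.4959.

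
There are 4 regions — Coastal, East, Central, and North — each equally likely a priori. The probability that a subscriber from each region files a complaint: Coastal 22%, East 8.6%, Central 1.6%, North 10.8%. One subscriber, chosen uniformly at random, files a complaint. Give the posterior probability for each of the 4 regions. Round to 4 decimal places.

Coastal 0.5116, East 0.2000, Central 0.0372, North 0.2512

With a uniform prior (1/4 each), posterior ∝ likelihood:
  Coastal: 0.22
  East: 0.086
  Central: 0.016
  North: 0.108
Total = 0.43.
P(Coastal | complaint) = 0.22/0.43 ≈ 0.5116
P(East | complaint) = 0.086/0.43 ≈ 0.2000
P(Central | complaint) = 0.016/0.43 ≈ 0.0372
P(North | complaint) = 0.108/0.43 ≈ 0.2512
(Check: 0.5116+0.2000+0.0372+0.2512 = 1.0000.)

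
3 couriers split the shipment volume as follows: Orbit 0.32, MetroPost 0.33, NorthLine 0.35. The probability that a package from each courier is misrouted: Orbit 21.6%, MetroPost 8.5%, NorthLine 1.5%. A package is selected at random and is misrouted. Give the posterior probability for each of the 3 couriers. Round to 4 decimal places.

Compute prior × likelihood for every hypothesis:
  Orbit: 0.32 × 0.216 = 0.06912
  MetroPost: 0.33 × 0.085 = 0.02805
  NorthLine: 0.35 × 0.015 = 0.00525
Total = 0.10242.
P(Orbit | misrouted) = 0.06912/0.10242 ≈ 0.6749
P(MetroPost | misrouted) = 0.02805/0.10242 ≈ 0.2739
P(NorthLine | misrouted) = 0.00525/0.10242 ≈ 0.0513

Orbit 0.6749, MetroPost 0.2739, NorthLine 0.0513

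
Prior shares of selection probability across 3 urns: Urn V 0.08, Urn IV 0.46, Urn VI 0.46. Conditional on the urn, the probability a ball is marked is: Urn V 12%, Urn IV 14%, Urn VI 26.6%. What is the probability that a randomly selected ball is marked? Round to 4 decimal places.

0.1964

Prior × likelihood for each hypothesis:
  Urn V: 0.08 × 0.12 = 0.0096
  Urn IV: 0.46 × 0.14 = 0.0644
  Urn VI: 0.46 × 0.266 = 0.12236
P(marked) = 0.0096 + 0.0644 + 0.12236 = 0.19636 → 0.1964.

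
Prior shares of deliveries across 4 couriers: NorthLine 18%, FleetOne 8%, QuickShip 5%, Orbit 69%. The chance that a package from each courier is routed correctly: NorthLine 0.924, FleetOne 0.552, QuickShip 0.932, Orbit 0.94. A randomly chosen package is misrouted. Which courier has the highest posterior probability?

Orbit

Taking complements, P(misrouted | each) = NorthLine 0.076, FleetOne 0.448, QuickShip 0.068, Orbit 0.06.
By Bayes' rule, posterior ∝ prior × likelihood:
  NorthLine: 0.18 × 0.076 = 0.01368
  FleetOne: 0.08 × 0.448 = 0.03584
  QuickShip: 0.05 × 0.068 = 0.0034
  Orbit: 0.69 × 0.06 = 0.0414
Sum = 0.09432.
Largest term belongs to Orbit, so Orbit is most probable.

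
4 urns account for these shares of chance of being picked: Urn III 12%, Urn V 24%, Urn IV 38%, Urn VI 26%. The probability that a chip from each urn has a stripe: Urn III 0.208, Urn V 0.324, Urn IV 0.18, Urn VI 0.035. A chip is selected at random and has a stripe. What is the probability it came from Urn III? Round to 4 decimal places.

0.1385

By Bayes' rule, posterior ∝ prior × likelihood:
  Urn III: 0.12 × 0.208 = 0.02496
  Urn V: 0.24 × 0.324 = 0.07776
  Urn IV: 0.38 × 0.18 = 0.0684
  Urn VI: 0.26 × 0.035 = 0.0091
Total = 0.18022.
P(Urn III | evidence) = 0.02496 / 0.18022 ≈ 0.1385.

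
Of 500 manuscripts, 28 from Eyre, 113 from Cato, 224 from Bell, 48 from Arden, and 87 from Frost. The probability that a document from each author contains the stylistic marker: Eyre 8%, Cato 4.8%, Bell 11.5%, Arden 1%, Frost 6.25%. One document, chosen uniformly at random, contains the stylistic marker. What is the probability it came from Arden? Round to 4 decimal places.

0.0122

By Bayes' rule, posterior ∝ prior × likelihood:
  Eyre: 0.056 × 0.08 = 0.00448
  Cato: 0.226 × 0.048 = 0.010848
  Bell: 0.448 × 0.115 = 0.05152
  Arden: 0.096 × 0.01 = 0.00096
  Frost: 0.174 × 0.0625 = 0.010875
Sum = 0.078683.
P(Arden | evidence) = 0.00096 / 0.078683 ≈ 0.0122.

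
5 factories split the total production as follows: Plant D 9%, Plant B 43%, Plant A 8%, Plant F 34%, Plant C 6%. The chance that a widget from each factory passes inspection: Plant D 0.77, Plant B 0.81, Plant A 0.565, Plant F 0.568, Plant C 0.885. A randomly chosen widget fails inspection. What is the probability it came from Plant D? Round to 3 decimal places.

0.071

Taking complements, P(nonconforming | each) = Plant D 0.23, Plant B 0.19, Plant A 0.435, Plant F 0.432, Plant C 0.115.
Prior × likelihood for each hypothesis:
  Plant D: 0.09 × 0.23 = 0.0207
  Plant B: 0.43 × 0.19 = 0.0817
  Plant A: 0.08 × 0.435 = 0.0348
  Plant F: 0.34 × 0.432 = 0.14688
  Plant C: 0.06 × 0.115 = 0.0069
Sum = 0.29098.
P(Plant D | evidence) = 0.0207 / 0.29098 ≈ 0.071.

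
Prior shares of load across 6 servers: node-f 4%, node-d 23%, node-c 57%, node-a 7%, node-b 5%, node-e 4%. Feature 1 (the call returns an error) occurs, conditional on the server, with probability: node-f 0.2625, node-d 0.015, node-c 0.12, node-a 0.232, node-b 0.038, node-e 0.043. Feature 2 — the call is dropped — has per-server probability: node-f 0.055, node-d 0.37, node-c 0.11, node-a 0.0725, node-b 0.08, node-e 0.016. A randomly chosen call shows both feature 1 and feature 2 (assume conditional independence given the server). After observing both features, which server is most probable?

By Bayes' rule, posterior ∝ prior × likelihood:
  node-f: 0.04 × 0.2625 × 0.055 = 0.0005775
  node-d: 0.23 × 0.015 × 0.37 = 0.0012765
  node-c: 0.57 × 0.12 × 0.11 = 0.007524
  node-a: 0.07 × 0.232 × 0.0725 = 0.0011774
  node-b: 0.05 × 0.038 × 0.08 = 0.000152
  node-e: 0.04 × 0.043 × 0.016 = 0.00002752
Sum = 0.01073492.
Largest term belongs to node-c, so node-c is most probable.

node-c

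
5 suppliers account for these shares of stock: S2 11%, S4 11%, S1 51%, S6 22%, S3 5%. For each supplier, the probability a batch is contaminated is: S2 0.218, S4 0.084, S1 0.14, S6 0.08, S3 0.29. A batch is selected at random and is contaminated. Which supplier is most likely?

S1

Unnormalized posteriors (prior × likelihood):
  S2: 0.11 × 0.218 = 0.02398
  S4: 0.11 × 0.084 = 0.00924
  S1: 0.51 × 0.14 = 0.0714
  S6: 0.22 × 0.08 = 0.0176
  S3: 0.05 × 0.29 = 0.0145
Total = 0.13672.
Largest term belongs to S1, so S1 is most probable.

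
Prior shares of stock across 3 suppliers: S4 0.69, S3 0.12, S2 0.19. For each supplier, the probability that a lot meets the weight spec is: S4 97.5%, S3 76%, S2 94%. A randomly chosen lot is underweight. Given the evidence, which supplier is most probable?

Taking complements, P(underweight | each) = S4 0.025, S3 0.24, S2 0.06.
By Bayes' rule, posterior ∝ prior × likelihood:
  S4: 0.69 × 0.025 = 0.01725
  S3: 0.12 × 0.24 = 0.0288
  S2: 0.19 × 0.06 = 0.0114
Total = 0.05745.
Largest term belongs to S3, so S3 is most probable.

S3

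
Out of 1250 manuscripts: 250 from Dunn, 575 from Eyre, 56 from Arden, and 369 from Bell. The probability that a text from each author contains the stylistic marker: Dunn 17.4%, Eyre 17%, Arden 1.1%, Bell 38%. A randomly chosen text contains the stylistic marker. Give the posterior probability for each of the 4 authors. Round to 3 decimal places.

Prior × likelihood for each hypothesis:
  Dunn: 0.2 × 0.174 = 0.0348
  Eyre: 0.46 × 0.17 = 0.0782
  Arden: 0.0448 × 0.011 = 0.0004928
  Bell: 0.2952 × 0.38 = 0.112176
Normalizing constant = 0.2256688.
P(Dunn | marker) = 0.0348/0.2256688 ≈ 0.154
P(Eyre | marker) = 0.0782/0.2256688 ≈ 0.347
P(Arden | marker) = 0.0004928/0.2256688 ≈ 0.002
P(Bell | marker) = 0.112176/0.2256688 ≈ 0.497

Dunn 0.154, Eyre 0.347, Arden 0.002, Bell 0.497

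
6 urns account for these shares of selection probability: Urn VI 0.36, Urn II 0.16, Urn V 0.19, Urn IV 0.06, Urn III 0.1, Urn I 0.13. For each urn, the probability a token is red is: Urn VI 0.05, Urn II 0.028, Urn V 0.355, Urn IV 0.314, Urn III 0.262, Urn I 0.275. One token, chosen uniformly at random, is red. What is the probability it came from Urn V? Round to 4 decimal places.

0.3951

Prior × likelihood for each hypothesis:
  Urn VI: 0.36 × 0.05 = 0.018
  Urn II: 0.16 × 0.028 = 0.00448
  Urn V: 0.19 × 0.355 = 0.06745
  Urn IV: 0.06 × 0.314 = 0.01884
  Urn III: 0.1 × 0.262 = 0.0262
  Urn I: 0.13 × 0.275 = 0.03575
Sum = 0.17072.
P(Urn V | evidence) = 0.06745 / 0.17072 ≈ 0.3951.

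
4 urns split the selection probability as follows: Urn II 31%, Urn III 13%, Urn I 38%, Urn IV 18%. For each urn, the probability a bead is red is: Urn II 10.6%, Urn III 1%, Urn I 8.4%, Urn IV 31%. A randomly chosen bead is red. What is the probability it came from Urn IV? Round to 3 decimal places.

0.458

Unnormalized posteriors (prior × likelihood):
  Urn II: 0.31 × 0.106 = 0.03286
  Urn III: 0.13 × 0.01 = 0.0013
  Urn I: 0.38 × 0.084 = 0.03192
  Urn IV: 0.18 × 0.31 = 0.0558
Normalizing constant = 0.12188.
P(Urn IV | evidence) = 0.0558 / 0.12188 ≈ 0.458.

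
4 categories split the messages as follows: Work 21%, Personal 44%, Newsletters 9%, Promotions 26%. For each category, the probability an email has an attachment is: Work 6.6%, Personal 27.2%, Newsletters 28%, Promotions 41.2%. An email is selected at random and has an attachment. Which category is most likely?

Unnormalized posteriors (prior × likelihood):
  Work: 0.21 × 0.066 = 0.01386
  Personal: 0.44 × 0.272 = 0.11968
  Newsletters: 0.09 × 0.28 = 0.0252
  Promotions: 0.26 × 0.412 = 0.10712
Normalizing constant = 0.26586.
Largest term belongs to Personal, so Personal is most probable.

Personal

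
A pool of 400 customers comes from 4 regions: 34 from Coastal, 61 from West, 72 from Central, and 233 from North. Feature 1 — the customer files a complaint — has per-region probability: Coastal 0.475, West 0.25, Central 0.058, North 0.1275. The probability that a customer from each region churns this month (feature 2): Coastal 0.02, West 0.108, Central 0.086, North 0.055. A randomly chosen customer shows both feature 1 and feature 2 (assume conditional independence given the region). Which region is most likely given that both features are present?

West

Unnormalized posteriors (prior × likelihood):
  Coastal: 0.085 × 0.475 × 0.02 = 0.0008075
  West: 0.1525 × 0.25 × 0.108 = 0.0041175
  Central: 0.18 × 0.058 × 0.086 = 0.00089784
  North: 0.5825 × 0.1275 × 0.055 = 0.00408478125
Normalizing constant = 0.00990762125.
Largest term belongs to West, so West is most probable.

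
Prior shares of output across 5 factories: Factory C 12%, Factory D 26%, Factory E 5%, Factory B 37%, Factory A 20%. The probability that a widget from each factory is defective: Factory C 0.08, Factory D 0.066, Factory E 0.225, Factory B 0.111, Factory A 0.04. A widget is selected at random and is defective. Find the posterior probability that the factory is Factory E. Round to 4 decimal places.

0.1292

Prior × likelihood for each hypothesis:
  Factory C: 0.12 × 0.08 = 0.0096
  Factory D: 0.26 × 0.066 = 0.01716
  Factory E: 0.05 × 0.225 = 0.01125
  Factory B: 0.37 × 0.111 = 0.04107
  Factory A: 0.2 × 0.04 = 0.008
Sum = 0.08708.
P(Factory E | evidence) = 0.01125 / 0.08708 ≈ 0.1292.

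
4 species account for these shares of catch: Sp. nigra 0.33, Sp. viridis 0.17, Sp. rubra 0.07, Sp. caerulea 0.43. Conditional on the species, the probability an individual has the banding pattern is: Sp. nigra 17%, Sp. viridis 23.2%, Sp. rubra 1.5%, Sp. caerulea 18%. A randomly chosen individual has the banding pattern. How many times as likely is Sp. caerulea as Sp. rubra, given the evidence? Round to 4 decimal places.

73.7143

By Bayes' rule, posterior ∝ prior × likelihood:
  Sp. nigra: 0.33 × 0.17 = 0.0561
  Sp. viridis: 0.17 × 0.232 = 0.03944
  Sp. rubra: 0.07 × 0.015 = 0.00105
  Sp. caerulea: 0.43 × 0.18 = 0.0774
Total = 0.17399.
The ratio is 0.0774 / 0.00105 (the normalizer cancels) = 73.7143.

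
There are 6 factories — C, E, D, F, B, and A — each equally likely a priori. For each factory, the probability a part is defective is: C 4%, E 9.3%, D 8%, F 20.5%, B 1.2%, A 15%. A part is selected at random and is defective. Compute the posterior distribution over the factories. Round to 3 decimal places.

C 0.069, E 0.160, D 0.138, F 0.353, B 0.021, A 0.259

With a uniform prior (1/6 each), posterior ∝ likelihood:
  C: 0.04
  E: 0.093
  D: 0.08
  F: 0.205
  B: 0.012
  A: 0.15
Sum = 0.58.
P(C | defective) = 0.04/0.58 ≈ 0.069
P(E | defective) = 0.093/0.58 ≈ 0.160
P(D | defective) = 0.08/0.58 ≈ 0.138
P(F | defective) = 0.205/0.58 ≈ 0.353
P(B | defective) = 0.012/0.58 ≈ 0.021
P(A | defective) = 0.15/0.58 ≈ 0.259
(Check: 0.069+0.160+0.138+0.353+0.021+0.259 = 1.000.)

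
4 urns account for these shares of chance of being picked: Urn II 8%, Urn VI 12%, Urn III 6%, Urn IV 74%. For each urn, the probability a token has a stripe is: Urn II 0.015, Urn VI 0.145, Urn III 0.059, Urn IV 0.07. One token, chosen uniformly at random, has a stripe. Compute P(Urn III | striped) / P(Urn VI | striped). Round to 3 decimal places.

0.203

By Bayes' rule, posterior ∝ prior × likelihood:
  Urn II: 0.08 × 0.015 = 0.0012
  Urn VI: 0.12 × 0.145 = 0.0174
  Urn III: 0.06 × 0.059 = 0.00354
  Urn IV: 0.74 × 0.07 = 0.0518
Sum = 0.07394.
The ratio is 0.00354 / 0.0174 (the normalizer cancels) = 0.203.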